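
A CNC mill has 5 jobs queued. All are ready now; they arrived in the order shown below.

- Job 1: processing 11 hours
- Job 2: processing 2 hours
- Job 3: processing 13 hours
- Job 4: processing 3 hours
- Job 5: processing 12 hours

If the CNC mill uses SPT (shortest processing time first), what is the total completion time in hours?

SPT (increasing processing time): Job 2 Job 4 Job 1 Job 5 Job 3.
Job 2: 0→2
Job 4: 2→5
Job 1: 5→16
Job 5: 16→28
Job 3: 28→41
Sum = 2+5+16+28+41 = 92.

92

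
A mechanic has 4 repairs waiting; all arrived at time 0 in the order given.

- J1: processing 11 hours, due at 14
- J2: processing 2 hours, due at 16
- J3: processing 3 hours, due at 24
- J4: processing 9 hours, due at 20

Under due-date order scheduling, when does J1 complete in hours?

11

EDD (increasing due date): J1 J2 J4 J3.
J1: 0→11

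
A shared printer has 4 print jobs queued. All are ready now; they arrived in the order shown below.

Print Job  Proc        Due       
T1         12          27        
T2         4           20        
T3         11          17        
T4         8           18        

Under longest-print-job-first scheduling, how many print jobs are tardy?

LPT (decreasing processing time): T1 T3 T4 T2.
T1: 0→12, due 27, tardiness 0
T3: 12→23, due 17, tardiness 6
T4: 23→31, due 18, tardiness 13
T2: 31→35, due 20, tardiness 15
Late print jobs: 3.

3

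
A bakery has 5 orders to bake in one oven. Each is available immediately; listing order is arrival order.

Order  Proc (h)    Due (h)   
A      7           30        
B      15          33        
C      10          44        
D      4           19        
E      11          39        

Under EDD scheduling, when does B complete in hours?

EDD (increasing due date): D A B E C.
D: 0→4
A: 4→11
B: 11→26

26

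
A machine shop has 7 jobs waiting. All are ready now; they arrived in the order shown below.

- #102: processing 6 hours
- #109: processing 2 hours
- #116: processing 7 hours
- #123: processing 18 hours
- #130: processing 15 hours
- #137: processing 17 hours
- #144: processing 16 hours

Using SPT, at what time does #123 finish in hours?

81

SPT (increasing processing time): #109 #102 #116 #130 #144 #137 #123.
#109: 0→2
#102: 2→8
#116: 8→15
#130: 15→30
#144: 30→46
#137: 46→63
#123: 63→81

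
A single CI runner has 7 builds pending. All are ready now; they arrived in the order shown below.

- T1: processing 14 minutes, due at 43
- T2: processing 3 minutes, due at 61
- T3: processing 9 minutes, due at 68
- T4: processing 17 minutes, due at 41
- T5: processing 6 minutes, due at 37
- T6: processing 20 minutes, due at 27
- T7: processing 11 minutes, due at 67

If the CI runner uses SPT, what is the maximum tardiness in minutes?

53

SPT (increasing processing time): T2 T5 T3 T7 T1 T4 T6.
T2: 0→3, due 61, tardiness 0
T5: 3→9, due 37, tardiness 0
T3: 9→18, due 68, tardiness 0
T7: 18→29, due 67, tardiness 0
T1: 29→43, due 43, tardiness 0
T4: 43→60, due 41, tardiness 19
T6: 60→80, due 27, tardiness 53
Maximum = 53.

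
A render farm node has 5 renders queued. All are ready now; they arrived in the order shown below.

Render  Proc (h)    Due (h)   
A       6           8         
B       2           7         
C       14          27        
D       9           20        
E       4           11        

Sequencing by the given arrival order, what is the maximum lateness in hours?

24

FIFO (arrival order): A B C D E.
A: 0→6, due 8, lateness -2
B: 6→8, due 7, lateness 1
C: 8→22, due 27, lateness -5
D: 22→31, due 20, lateness 11
E: 31→35, due 11, lateness 24
Maximum = 24.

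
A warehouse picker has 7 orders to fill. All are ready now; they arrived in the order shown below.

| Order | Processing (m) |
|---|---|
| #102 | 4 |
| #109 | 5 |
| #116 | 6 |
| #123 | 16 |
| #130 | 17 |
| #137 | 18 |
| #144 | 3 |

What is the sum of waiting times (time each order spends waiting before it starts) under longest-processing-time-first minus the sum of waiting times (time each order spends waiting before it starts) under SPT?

LPT (decreasing processing time): #137 #130 #123 #116 #109 #102 #144.
#137: waits 0, runs 0→18
#130: waits 18, runs 18→35
#123: waits 35, runs 35→51
#116: waits 51, runs 51→57
#109: waits 57, runs 57→62
#102: waits 62, runs 62→66
#144: waits 66, runs 66→69
Sum = 0+18+35+51+57+62+66 = 289.
SPT (increasing processing time): #144 #102 #109 #116 #123 #130 #137.
#144: waits 0, runs 0→3
#102: waits 3, runs 3→7
#109: waits 7, runs 7→12
#116: waits 12, runs 12→18
#123: waits 18, runs 18→34
#130: waits 34, runs 34→51
#137: waits 51, runs 51→69
Sum = 0+3+7+12+18+34+51 = 125.
Difference = 289 − 125 = 164.

164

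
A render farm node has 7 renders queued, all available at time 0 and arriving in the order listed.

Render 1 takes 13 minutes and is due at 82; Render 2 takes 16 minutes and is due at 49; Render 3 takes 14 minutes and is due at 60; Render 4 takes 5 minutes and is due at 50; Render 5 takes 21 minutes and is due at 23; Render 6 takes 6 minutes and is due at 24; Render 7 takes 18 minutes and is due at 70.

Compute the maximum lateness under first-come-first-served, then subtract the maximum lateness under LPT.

-13

FIFO (arrival order): Render 1 Render 2 Render 3 Render 4 Render 5 Render 6 Render 7.
Render 1: 0→13, due 82, lateness -69
Render 2: 13→29, due 49, lateness -20
Render 3: 29→43, due 60, lateness -17
Render 4: 43→48, due 50, lateness -2
Render 5: 48→69, due 23, lateness 46
Render 6: 69→75, due 24, lateness 51
Render 7: 75→93, due 70, lateness 23
Maximum = 51.
LPT (decreasing processing time): Render 5 Render 7 Render 2 Render 3 Render 1 Render 6 Render 4.
Render 5: 0→21, due 23, lateness -2
Render 7: 21→39, due 70, lateness -31
Render 2: 39→55, due 49, lateness 6
Render 3: 55→69, due 60, lateness 9
Render 1: 69→82, due 82, lateness 0
Render 6: 82→88, due 24, lateness 64
Render 4: 88→93, due 50, lateness 43
Maximum = 64.
Difference = 51 − 64 = -13.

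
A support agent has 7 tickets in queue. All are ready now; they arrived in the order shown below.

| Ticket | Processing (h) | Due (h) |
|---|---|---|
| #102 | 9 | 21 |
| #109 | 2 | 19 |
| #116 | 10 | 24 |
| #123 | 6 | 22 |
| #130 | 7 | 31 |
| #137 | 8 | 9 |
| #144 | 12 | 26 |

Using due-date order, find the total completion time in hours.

198

EDD (increasing due date): #137 #109 #102 #123 #116 #144 #130.
#137: 0→8
#109: 8→10
#102: 10→19
#123: 19→25
#116: 25→35
#144: 35→47
#130: 47→54
Sum = 8+10+19+25+35+47+54 = 198.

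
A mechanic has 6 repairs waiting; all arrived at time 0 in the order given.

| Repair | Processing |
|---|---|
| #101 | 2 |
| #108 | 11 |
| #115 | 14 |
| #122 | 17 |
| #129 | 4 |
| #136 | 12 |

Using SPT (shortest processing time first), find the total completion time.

157

SPT (increasing processing time): #101 #129 #108 #136 #115 #122.
#101: 0→2
#129: 2→6
#108: 6→17
#136: 17→29
#115: 29→43
#122: 43→60
Sum = 2+6+17+29+43+60 = 157.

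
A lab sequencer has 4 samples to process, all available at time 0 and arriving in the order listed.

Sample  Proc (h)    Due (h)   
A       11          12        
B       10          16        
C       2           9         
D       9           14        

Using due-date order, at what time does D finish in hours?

22

EDD (increasing due date): C A D B.
C: 0→2
A: 2→13
D: 13→22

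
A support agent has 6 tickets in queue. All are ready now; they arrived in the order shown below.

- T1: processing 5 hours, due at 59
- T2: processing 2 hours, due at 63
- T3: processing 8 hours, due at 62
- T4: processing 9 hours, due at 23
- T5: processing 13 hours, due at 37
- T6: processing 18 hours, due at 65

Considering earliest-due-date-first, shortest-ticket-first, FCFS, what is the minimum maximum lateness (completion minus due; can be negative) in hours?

EDD (increasing due date): T4 T5 T1 T3 T2 T6.
T4: 0→9, due 23, lateness -14
T5: 9→22, due 37, lateness -15
T1: 22→27, due 59, lateness -32
T3: 27→35, due 62, lateness -27
T2: 35→37, due 63, lateness -26
T6: 37→55, due 65, lateness -10
Maximum = -10.
SPT (increasing processing time): T2 T1 T3 T4 T5 T6.
T2: 0→2, due 63, lateness -61
T1: 2→7, due 59, lateness -52
T3: 7→15, due 62, lateness -47
T4: 15→24, due 23, lateness 1
T5: 24→37, due 37, lateness 0
T6: 37→55, due 65, lateness -10
Maximum = 1.
FIFO (arrival order): T1 T2 T3 T4 T5 T6.
T1: 0→5, due 59, lateness -54
T2: 5→7, due 63, lateness -56
T3: 7→15, due 62, lateness -47
T4: 15→24, due 23, lateness 1
T5: 24→37, due 37, lateness 0
T6: 37→55, due 65, lateness -10
Maximum = 1.
EDD -10, SPT 1, FIFO 1 → minimum -10.

-10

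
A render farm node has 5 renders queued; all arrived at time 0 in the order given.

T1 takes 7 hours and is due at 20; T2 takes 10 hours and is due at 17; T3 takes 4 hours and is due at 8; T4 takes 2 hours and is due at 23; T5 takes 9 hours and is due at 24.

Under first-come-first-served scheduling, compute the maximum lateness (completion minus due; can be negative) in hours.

13

FIFO (arrival order): T1 T2 T3 T4 T5.
T1: 0→7, due 20, lateness -13
T2: 7→17, due 17, lateness 0
T3: 17→21, due 8, lateness 13
T4: 21→23, due 23, lateness 0
T5: 23→32, due 24, lateness 8
Maximum = 13.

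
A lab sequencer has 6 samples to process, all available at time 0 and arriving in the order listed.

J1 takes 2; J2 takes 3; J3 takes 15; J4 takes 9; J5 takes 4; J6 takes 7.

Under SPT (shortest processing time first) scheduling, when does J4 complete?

25

SPT (increasing processing time): J1 J2 J5 J6 J4 J3.
J1: 0→2
J2: 2→5
J5: 5→9
J6: 9→16
J4: 16→25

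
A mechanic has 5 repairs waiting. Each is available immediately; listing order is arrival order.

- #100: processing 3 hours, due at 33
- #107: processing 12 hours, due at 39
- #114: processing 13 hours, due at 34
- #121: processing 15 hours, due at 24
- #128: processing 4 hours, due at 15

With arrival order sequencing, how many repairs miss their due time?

2

FIFO (arrival order): #100 #107 #114 #121 #128.
#100: 0→3, due 33, tardiness 0
#107: 3→15, due 39, tardiness 0
#114: 15→28, due 34, tardiness 0
#121: 28→43, due 24, tardiness 19
#128: 43→47, due 15, tardiness 32
Late repairs: 2.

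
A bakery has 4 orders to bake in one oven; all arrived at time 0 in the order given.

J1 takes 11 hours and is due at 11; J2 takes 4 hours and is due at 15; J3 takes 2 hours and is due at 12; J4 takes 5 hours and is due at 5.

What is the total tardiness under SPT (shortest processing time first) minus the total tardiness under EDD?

SPT (increasing processing time): J3 J2 J4 J1.
J3: 0→2, due 12, tardiness 0
J2: 2→6, due 15, tardiness 0
J4: 6→11, due 5, tardiness 6
J1: 11→22, due 11, tardiness 11
Sum = 0+0+6+11 = 17.
EDD (increasing due date): J4 J1 J3 J2.
J4: 0→5, due 5, tardiness 0
J1: 5→16, due 11, tardiness 5
J3: 16→18, due 12, tardiness 6
J2: 18→22, due 15, tardiness 7
Sum = 0+5+6+7 = 18.
Difference = 17 − 18 = -1.

-1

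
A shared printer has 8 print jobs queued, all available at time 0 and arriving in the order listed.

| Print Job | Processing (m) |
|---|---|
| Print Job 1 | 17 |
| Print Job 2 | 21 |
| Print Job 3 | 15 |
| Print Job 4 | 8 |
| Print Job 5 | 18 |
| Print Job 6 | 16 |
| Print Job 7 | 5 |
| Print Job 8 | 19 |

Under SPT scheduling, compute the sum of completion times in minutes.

447

SPT (increasing processing time): Print Job 7 Print Job 4 Print Job 3 Print Job 6 Print Job 1 Print Job 5 Print Job 8 Print Job 2.
Print Job 7: 0→5
Print Job 4: 5→13
Print Job 3: 13→28
Print Job 6: 28→44
Print Job 1: 44→61
Print Job 5: 61→79
Print Job 8: 79→98
Print Job 2: 98→119
Sum = 5+13+28+44+61+79+98+119 = 447.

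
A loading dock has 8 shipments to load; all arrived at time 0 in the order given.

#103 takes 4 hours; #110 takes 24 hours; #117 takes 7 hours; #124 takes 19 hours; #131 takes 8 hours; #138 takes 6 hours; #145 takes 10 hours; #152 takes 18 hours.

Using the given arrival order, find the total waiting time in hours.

FIFO (arrival order): #103 #110 #117 #124 #131 #138 #145 #152.
#103: waits 0, runs 0→4
#110: waits 4, runs 4→28
#117: waits 28, runs 28→35
#124: waits 35, runs 35→54
#131: waits 54, runs 54→62
#138: waits 62, runs 62→68
#145: waits 68, runs 68→78
#152: waits 78, runs 78→96
Sum = 0+4+28+35+54+62+68+78 = 329.

329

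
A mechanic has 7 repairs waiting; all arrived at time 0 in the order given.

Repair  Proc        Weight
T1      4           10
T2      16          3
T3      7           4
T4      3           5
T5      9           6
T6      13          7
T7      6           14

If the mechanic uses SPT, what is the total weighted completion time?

SPT (increasing processing time): T4 T1 T7 T3 T5 T6 T2.
T4: finishes 3, weight 5, w·C = 15
T1: finishes 7, weight 10, w·C = 70
T7: finishes 13, weight 14, w·C = 182
T3: finishes 20, weight 4, w·C = 80
T5: finishes 29, weight 6, w·C = 174
T6: finishes 42, weight 7, w·C = 294
T2: finishes 58, weight 3, w·C = 174
Sum = 15+70+182+80+174+294+174 = 989.

989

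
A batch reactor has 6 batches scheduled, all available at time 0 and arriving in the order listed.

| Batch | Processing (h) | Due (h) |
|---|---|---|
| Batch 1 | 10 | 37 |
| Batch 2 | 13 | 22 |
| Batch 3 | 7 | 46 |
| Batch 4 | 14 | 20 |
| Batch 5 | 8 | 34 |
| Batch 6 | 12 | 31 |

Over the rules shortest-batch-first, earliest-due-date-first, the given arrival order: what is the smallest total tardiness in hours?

64

SPT (increasing processing time): Batch 3 Batch 5 Batch 1 Batch 6 Batch 2 Batch 4.
Batch 3: 0→7, due 46, tardiness 0
Batch 5: 7→15, due 34, tardiness 0
Batch 1: 15→25, due 37, tardiness 0
Batch 6: 25→37, due 31, tardiness 6
Batch 2: 37→50, due 22, tardiness 28
Batch 4: 50→64, due 20, tardiness 44
Sum = 0+0+0+6+28+44 = 78.
EDD (increasing due date): Batch 4 Batch 2 Batch 6 Batch 5 Batch 1 Batch 3.
Batch 4: 0→14, due 20, tardiness 0
Batch 2: 14→27, due 22, tardiness 5
Batch 6: 27→39, due 31, tardiness 8
Batch 5: 39→47, due 34, tardiness 13
Batch 1: 47→57, due 37, tardiness 20
Batch 3: 57→64, due 46, tardiness 18
Sum = 0+5+8+13+20+18 = 64.
FIFO (arrival order): Batch 1 Batch 2 Batch 3 Batch 4 Batch 5 Batch 6.
Batch 1: 0→10, due 37, tardiness 0
Batch 2: 10→23, due 22, tardiness 1
Batch 3: 23→30, due 46, tardiness 0
Batch 4: 30→44, due 20, tardiness 24
Batch 5: 44→52, due 34, tardiness 18
Batch 6: 52→64, due 31, tardiness 33
Sum = 0+1+0+24+18+33 = 76.
SPT 78, EDD 64, FIFO 76 → minimum 64.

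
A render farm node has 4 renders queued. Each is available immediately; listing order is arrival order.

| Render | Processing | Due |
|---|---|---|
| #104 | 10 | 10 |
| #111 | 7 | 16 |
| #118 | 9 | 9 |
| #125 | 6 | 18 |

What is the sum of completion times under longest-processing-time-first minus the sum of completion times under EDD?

LPT (decreasing processing time): #104 #118 #111 #125.
#104: 0→10
#118: 10→19
#111: 19→26
#125: 26→32
Sum = 10+19+26+32 = 87.
EDD (increasing due date): #118 #104 #111 #125.
#118: 0→9
#104: 9→19
#111: 19→26
#125: 26→32
Sum = 9+19+26+32 = 86.
Difference = 87 − 86 = 1.

1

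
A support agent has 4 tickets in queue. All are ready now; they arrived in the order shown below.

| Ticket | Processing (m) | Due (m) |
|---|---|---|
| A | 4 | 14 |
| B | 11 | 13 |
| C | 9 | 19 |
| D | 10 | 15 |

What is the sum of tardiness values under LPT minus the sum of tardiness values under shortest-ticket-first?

8

LPT (decreasing processing time): B D C A.
B: 0→11, due 13, tardiness 0
D: 11→21, due 15, tardiness 6
C: 21→30, due 19, tardiness 11
A: 30→34, due 14, tardiness 20
Sum = 0+6+11+20 = 37.
SPT (increasing processing time): A C D B.
A: 0→4, due 14, tardiness 0
C: 4→13, due 19, tardiness 0
D: 13→23, due 15, tardiness 8
B: 23→34, due 13, tardiness 21
Sum = 0+0+8+21 = 29.
Difference = 37 − 29 = 8.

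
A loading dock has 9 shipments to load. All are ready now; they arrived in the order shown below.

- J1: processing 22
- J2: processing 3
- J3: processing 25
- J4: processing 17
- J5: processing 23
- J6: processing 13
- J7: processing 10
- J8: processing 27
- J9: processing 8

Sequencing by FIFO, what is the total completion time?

FIFO (arrival order): J1 J2 J3 J4 J5 J6 J7 J8 J9.
J1: 0→22
J2: 22→25
J3: 25→50
J4: 50→67
J5: 67→90
J6: 90→103
J7: 103→113
J8: 113→140
J9: 140→148
Sum = 22+25+50+67+90+103+113+140+148 = 758.

758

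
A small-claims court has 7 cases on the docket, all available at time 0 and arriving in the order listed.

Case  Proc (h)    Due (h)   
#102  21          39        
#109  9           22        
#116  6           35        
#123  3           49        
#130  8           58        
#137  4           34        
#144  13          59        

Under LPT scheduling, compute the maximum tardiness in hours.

LPT (decreasing processing time): #102 #144 #109 #130 #116 #137 #123.
#102: 0→21, due 39, tardiness 0
#144: 21→34, due 59, tardiness 0
#109: 34→43, due 22, tardiness 21
#130: 43→51, due 58, tardiness 0
#116: 51→57, due 35, tardiness 22
#137: 57→61, due 34, tardiness 27
#123: 61→64, due 49, tardiness 15
Maximum = 27.

27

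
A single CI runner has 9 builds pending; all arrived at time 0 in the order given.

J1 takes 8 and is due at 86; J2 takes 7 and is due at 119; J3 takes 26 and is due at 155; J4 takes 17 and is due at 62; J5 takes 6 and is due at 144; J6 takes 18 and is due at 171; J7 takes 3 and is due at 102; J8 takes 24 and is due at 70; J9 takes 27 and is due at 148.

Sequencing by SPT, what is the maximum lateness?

13

SPT (increasing processing time): J7 J5 J2 J1 J4 J6 J8 J3 J9.
J7: 0→3, due 102, lateness -99
J5: 3→9, due 144, lateness -135
J2: 9→16, due 119, lateness -103
J1: 16→24, due 86, lateness -62
J4: 24→41, due 62, lateness -21
J6: 41→59, due 171, lateness -112
J8: 59→83, due 70, lateness 13
J3: 83→109, due 155, lateness -46
J9: 109→136, due 148, lateness -12
Maximum = 13.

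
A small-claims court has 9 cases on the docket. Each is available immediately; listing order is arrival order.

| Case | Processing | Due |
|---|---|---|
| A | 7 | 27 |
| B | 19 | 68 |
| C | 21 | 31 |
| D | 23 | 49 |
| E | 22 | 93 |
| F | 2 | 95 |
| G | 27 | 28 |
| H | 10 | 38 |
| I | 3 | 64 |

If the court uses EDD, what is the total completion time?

EDD (increasing due date): A G C H D I B E F.
A: 0→7
G: 7→34
C: 34→55
H: 55→65
D: 65→88
I: 88→91
B: 91→110
E: 110→132
F: 132→134
Sum = 7+34+55+65+88+91+110+132+134 = 716.

716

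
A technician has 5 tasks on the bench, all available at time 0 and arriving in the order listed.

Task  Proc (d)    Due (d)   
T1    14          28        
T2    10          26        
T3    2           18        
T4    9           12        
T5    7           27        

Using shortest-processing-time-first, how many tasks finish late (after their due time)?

3

SPT (increasing processing time): T3 T5 T4 T2 T1.
T3: 0→2, due 18, tardiness 0
T5: 2→9, due 27, tardiness 0
T4: 9→18, due 12, tardiness 6
T2: 18→28, due 26, tardiness 2
T1: 28→42, due 28, tardiness 14
Late tasks: 3.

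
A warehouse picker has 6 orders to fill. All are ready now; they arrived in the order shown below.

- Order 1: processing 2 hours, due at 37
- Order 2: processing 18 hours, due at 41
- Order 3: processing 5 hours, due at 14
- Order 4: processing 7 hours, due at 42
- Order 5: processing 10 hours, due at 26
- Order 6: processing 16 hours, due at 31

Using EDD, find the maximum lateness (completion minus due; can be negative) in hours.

16

EDD (increasing due date): Order 3 Order 5 Order 6 Order 1 Order 2 Order 4.
Order 3: 0→5, due 14, lateness -9
Order 5: 5→15, due 26, lateness -11
Order 6: 15→31, due 31, lateness 0
Order 1: 31→33, due 37, lateness -4
Order 2: 33→51, due 41, lateness 10
Order 4: 51→58, due 42, lateness 16
Maximum = 16.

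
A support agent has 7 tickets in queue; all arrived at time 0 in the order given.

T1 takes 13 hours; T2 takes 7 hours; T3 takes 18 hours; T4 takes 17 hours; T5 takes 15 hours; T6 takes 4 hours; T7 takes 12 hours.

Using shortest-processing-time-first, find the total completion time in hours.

279

SPT (increasing processing time): T6 T2 T7 T1 T5 T4 T3.
T6: 0→4
T2: 4→11
T7: 11→23
T1: 23→36
T5: 36→51
T4: 51→68
T3: 68→86
Sum = 4+11+23+36+51+68+86 = 279.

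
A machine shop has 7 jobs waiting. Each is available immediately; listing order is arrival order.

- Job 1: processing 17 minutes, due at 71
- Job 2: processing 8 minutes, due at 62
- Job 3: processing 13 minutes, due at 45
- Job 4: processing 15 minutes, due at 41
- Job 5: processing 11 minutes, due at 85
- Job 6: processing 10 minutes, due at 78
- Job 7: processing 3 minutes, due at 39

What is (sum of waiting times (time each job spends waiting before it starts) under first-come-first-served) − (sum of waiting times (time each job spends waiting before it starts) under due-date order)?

FIFO (arrival order): Job 1 Job 2 Job 3 Job 4 Job 5 Job 6 Job 7.
Job 1: waits 0, runs 0→17
Job 2: waits 17, runs 17→25
Job 3: waits 25, runs 25→38
Job 4: waits 38, runs 38→53
Job 5: waits 53, runs 53→64
Job 6: waits 64, runs 64→74
Job 7: waits 74, runs 74→77
Sum = 0+17+25+38+53+64+74 = 271.
EDD (increasing due date): Job 7 Job 4 Job 3 Job 2 Job 1 Job 6 Job 5.
Job 7: waits 0, runs 0→3
Job 4: waits 3, runs 3→18
Job 3: waits 18, runs 18→31
Job 2: waits 31, runs 31→39
Job 1: waits 39, runs 39→56
Job 6: waits 56, runs 56→66
Job 5: waits 66, runs 66→77
Sum = 0+3+18+31+39+56+66 = 213.
Difference = 271 − 213 = 58.

58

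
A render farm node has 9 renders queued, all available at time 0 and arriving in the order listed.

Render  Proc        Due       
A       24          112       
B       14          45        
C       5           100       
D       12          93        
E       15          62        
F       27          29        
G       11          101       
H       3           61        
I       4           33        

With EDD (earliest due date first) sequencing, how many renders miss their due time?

2

EDD (increasing due date): F I B H E D C G A.
F: 0→27, due 29, tardiness 0
I: 27→31, due 33, tardiness 0
B: 31→45, due 45, tardiness 0
H: 45→48, due 61, tardiness 0
E: 48→63, due 62, tardiness 1
D: 63→75, due 93, tardiness 0
C: 75→80, due 100, tardiness 0
G: 80→91, due 101, tardiness 0
A: 91→115, due 112, tardiness 3
Late renders: 2.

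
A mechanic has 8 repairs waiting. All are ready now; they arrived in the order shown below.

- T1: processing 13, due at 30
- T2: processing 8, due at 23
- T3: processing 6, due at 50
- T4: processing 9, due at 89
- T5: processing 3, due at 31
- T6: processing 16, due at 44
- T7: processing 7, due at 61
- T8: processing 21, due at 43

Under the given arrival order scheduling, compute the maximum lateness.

40

FIFO (arrival order): T1 T2 T3 T4 T5 T6 T7 T8.
T1: 0→13, due 30, lateness -17
T2: 13→21, due 23, lateness -2
T3: 21→27, due 50, lateness -23
T4: 27→36, due 89, lateness -53
T5: 36→39, due 31, lateness 8
T6: 39→55, due 44, lateness 11
T7: 55→62, due 61, lateness 1
T8: 62→83, due 43, lateness 40
Maximum = 40.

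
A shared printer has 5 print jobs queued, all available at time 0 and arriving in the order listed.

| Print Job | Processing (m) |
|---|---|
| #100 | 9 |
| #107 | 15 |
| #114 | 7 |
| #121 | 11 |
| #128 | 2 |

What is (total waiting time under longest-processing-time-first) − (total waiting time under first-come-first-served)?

12

LPT (decreasing processing time): #107 #121 #100 #114 #128.
#107: waits 0, runs 0→15
#121: waits 15, runs 15→26
#100: waits 26, runs 26→35
#114: waits 35, runs 35→42
#128: waits 42, runs 42→44
Sum = 0+15+26+35+42 = 118.
FIFO (arrival order): #100 #107 #114 #121 #128.
#100: waits 0, runs 0→9
#107: waits 9, runs 9→24
#114: waits 24, runs 24→31
#121: waits 31, runs 31→42
#128: waits 42, runs 42→44
Sum = 0+9+24+31+42 = 106.
Difference = 118 − 106 = 12.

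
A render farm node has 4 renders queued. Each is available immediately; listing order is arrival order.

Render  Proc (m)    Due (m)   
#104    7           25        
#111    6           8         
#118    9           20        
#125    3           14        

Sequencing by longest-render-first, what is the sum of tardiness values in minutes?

LPT (decreasing processing time): #118 #104 #111 #125.
#118: 0→9, due 20, tardiness 0
#104: 9→16, due 25, tardiness 0
#111: 16→22, due 8, tardiness 14
#125: 22→25, due 14, tardiness 11
Sum = 0+0+14+11 = 25.

25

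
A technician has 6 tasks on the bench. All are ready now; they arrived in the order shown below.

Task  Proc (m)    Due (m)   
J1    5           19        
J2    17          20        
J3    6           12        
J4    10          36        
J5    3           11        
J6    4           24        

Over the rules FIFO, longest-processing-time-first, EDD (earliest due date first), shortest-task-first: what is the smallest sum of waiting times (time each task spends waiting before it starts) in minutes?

68

FIFO (arrival order): J1 J2 J3 J4 J5 J6.
J1: waits 0, runs 0→5
J2: waits 5, runs 5→22
J3: waits 22, runs 22→28
J4: waits 28, runs 28→38
J5: waits 38, runs 38→41
J6: waits 41, runs 41→45
Sum = 0+5+22+28+38+41 = 134.
LPT (decreasing processing time): J2 J4 J3 J1 J6 J5.
J2: waits 0, runs 0→17
J4: waits 17, runs 17→27
J3: waits 27, runs 27→33
J1: waits 33, runs 33→38
J6: waits 38, runs 38→42
J5: waits 42, runs 42→45
Sum = 0+17+27+33+38+42 = 157.
EDD (increasing due date): J5 J3 J1 J2 J6 J4.
J5: waits 0, runs 0→3
J3: waits 3, runs 3→9
J1: waits 9, runs 9→14
J2: waits 14, runs 14→31
J6: waits 31, runs 31→35
J4: waits 35, runs 35→45
Sum = 0+3+9+14+31+35 = 92.
SPT (increasing processing time): J5 J6 J1 J3 J4 J2.
J5: waits 0, runs 0→3
J6: waits 3, runs 3→7
J1: waits 7, runs 7→12
J3: waits 12, runs 12→18
J4: waits 18, runs 18→28
J2: waits 28, runs 28→45
Sum = 0+3+7+12+18+28 = 68.
FIFO 134, LPT 157, EDD 92, SPT 68 → minimum 68.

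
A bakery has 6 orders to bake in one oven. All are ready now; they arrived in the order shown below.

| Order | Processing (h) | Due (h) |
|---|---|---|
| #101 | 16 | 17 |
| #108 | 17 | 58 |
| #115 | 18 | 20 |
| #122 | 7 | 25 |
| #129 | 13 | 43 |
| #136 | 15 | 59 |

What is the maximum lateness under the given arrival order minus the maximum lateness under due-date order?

6

FIFO (arrival order): #101 #108 #115 #122 #129 #136.
#101: 0→16, due 17, lateness -1
#108: 16→33, due 58, lateness -25
#115: 33→51, due 20, lateness 31
#122: 51→58, due 25, lateness 33
#129: 58→71, due 43, lateness 28
#136: 71→86, due 59, lateness 27
Maximum = 33.
EDD (increasing due date): #101 #115 #122 #129 #108 #136.
#101: 0→16, due 17, lateness -1
#115: 16→34, due 20, lateness 14
#122: 34→41, due 25, lateness 16
#129: 41→54, due 43, lateness 11
#108: 54→71, due 58, lateness 13
#136: 71→86, due 59, lateness 27
Maximum = 27.
Difference = 33 − 27 = 6.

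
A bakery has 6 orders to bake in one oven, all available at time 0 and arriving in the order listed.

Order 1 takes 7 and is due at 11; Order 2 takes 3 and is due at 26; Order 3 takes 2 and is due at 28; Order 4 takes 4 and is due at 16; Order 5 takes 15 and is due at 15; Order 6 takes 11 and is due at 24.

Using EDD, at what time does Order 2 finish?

EDD (increasing due date): Order 1 Order 5 Order 4 Order 6 Order 2 Order 3.
Order 1: 0→7
Order 5: 7→22
Order 4: 22→26
Order 6: 26→37
Order 2: 37→40

40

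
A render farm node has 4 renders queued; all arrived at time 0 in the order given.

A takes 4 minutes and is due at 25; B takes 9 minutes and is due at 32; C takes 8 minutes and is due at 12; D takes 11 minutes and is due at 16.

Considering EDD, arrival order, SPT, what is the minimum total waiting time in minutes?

37

EDD (increasing due date): C D A B.
C: waits 0, runs 0→8
D: waits 8, runs 8→19
A: waits 19, runs 19→23
B: waits 23, runs 23→32
Sum = 0+8+19+23 = 50.
FIFO (arrival order): A B C D.
A: waits 0, runs 0→4
B: waits 4, runs 4→13
C: waits 13, runs 13→21
D: waits 21, runs 21→32
Sum = 0+4+13+21 = 38.
SPT (increasing processing time): A C B D.
A: waits 0, runs 0→4
C: waits 4, runs 4→12
B: waits 12, runs 12→21
D: waits 21, runs 21→32
Sum = 0+4+12+21 = 37.
EDD 50, FIFO 38, SPT 37 → minimum 37.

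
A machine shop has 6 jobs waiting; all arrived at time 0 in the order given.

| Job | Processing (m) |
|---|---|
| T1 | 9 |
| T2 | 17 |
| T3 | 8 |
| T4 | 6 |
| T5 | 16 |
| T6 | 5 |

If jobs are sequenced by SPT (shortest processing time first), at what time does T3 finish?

SPT (increasing processing time): T6 T4 T3 T1 T5 T2.
T6: 0→5
T4: 5→11
T3: 11→19

19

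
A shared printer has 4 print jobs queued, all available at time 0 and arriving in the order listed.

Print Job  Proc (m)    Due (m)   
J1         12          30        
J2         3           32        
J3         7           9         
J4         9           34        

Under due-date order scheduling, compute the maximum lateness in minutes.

EDD (increasing due date): J3 J1 J2 J4.
J3: 0→7, due 9, lateness -2
J1: 7→19, due 30, lateness -11
J2: 19→22, due 32, lateness -10
J4: 22→31, due 34, lateness -3
Maximum = -2.

-2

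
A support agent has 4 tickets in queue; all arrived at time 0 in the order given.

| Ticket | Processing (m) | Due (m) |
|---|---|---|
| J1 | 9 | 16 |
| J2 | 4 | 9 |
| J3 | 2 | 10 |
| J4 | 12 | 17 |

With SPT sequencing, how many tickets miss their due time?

1

SPT (increasing processing time): J3 J2 J1 J4.
J3: 0→2, due 10, tardiness 0
J2: 2→6, due 9, tardiness 0
J1: 6→15, due 16, tardiness 0
J4: 15→27, due 17, tardiness 10
Late tickets: 1.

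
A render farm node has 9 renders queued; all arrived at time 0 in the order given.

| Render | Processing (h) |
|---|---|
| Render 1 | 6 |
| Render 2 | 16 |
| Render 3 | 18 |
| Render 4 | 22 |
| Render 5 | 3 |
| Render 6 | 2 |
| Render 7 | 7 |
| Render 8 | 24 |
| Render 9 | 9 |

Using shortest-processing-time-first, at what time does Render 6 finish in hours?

2

SPT (increasing processing time): Render 6 Render 5 Render 1 Render 7 Render 9 Render 2 Render 3 Render 4 Render 8.
Render 6: 0→2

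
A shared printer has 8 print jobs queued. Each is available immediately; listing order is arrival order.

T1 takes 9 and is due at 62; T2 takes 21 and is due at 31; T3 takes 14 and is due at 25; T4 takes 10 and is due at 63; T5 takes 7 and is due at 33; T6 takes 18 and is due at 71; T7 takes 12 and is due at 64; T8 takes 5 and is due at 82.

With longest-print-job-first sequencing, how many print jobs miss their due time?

6

LPT (decreasing processing time): T2 T6 T3 T7 T4 T1 T5 T8.
T2: 0→21, due 31, tardiness 0
T6: 21→39, due 71, tardiness 0
T3: 39→53, due 25, tardiness 28
T7: 53→65, due 64, tardiness 1
T4: 65→75, due 63, tardiness 12
T1: 75→84, due 62, tardiness 22
T5: 84→91, due 33, tardiness 58
T8: 91→96, due 82, tardiness 14
Late print jobs: 6.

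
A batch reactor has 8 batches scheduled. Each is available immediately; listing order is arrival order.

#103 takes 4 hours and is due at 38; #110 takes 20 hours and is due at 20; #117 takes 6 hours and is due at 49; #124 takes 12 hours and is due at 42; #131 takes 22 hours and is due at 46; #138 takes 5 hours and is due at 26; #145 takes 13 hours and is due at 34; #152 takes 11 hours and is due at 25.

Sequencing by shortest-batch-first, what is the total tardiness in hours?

SPT (increasing processing time): #103 #138 #117 #152 #124 #145 #110 #131.
#103: 0→4, due 38, tardiness 0
#138: 4→9, due 26, tardiness 0
#117: 9→15, due 49, tardiness 0
#152: 15→26, due 25, tardiness 1
#124: 26→38, due 42, tardiness 0
#145: 38→51, due 34, tardiness 17
#110: 51→71, due 20, tardiness 51
#131: 71→93, due 46, tardiness 47
Sum = 0+0+0+1+0+17+51+47 = 116.

116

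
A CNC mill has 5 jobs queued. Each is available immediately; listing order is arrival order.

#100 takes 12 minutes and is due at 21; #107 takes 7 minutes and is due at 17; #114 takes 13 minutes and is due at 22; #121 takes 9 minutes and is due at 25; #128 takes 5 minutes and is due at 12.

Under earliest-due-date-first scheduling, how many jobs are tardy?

3

EDD (increasing due date): #128 #107 #100 #114 #121.
#128: 0→5, due 12, tardiness 0
#107: 5→12, due 17, tardiness 0
#100: 12→24, due 21, tardiness 3
#114: 24→37, due 22, tardiness 15
#121: 37→46, due 25, tardiness 21
Late jobs: 3.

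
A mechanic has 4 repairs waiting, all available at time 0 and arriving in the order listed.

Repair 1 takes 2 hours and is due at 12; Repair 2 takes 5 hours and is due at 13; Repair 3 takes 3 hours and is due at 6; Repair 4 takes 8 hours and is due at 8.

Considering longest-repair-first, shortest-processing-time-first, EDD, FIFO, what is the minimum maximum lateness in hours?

LPT (decreasing processing time): Repair 4 Repair 2 Repair 3 Repair 1.
Repair 4: 0→8, due 8, lateness 0
Repair 2: 8→13, due 13, lateness 0
Repair 3: 13→16, due 6, lateness 10
Repair 1: 16→18, due 12, lateness 6
Maximum = 10.
SPT (increasing processing time): Repair 1 Repair 3 Repair 2 Repair 4.
Repair 1: 0→2, due 12, lateness -10
Repair 3: 2→5, due 6, lateness -1
Repair 2: 5→10, due 13, lateness -3
Repair 4: 10→18, due 8, lateness 10
Maximum = 10.
EDD (increasing due date): Repair 3 Repair 4 Repair 1 Repair 2.
Repair 3: 0→3, due 6, lateness -3
Repair 4: 3→11, due 8, lateness 3
Repair 1: 11→13, due 12, lateness 1
Repair 2: 13→18, due 13, lateness 5
Maximum = 5.
FIFO (arrival order): Repair 1 Repair 2 Repair 3 Repair 4.
Repair 1: 0→2, due 12, lateness -10
Repair 2: 2→7, due 13, lateness -6
Repair 3: 7→10, due 6, lateness 4
Repair 4: 10→18, due 8, lateness 10
Maximum = 10.
LPT 10, SPT 10, EDD 5, FIFO 10 → minimum 5.

5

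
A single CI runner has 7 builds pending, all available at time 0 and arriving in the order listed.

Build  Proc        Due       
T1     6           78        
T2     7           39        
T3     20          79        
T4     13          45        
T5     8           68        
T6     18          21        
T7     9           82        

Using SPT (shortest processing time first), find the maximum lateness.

40

SPT (increasing processing time): T1 T2 T5 T7 T4 T6 T3.
T1: 0→6, due 78, lateness -72
T2: 6→13, due 39, lateness -26
T5: 13→21, due 68, lateness -47
T7: 21→30, due 82, lateness -52
T4: 30→43, due 45, lateness -2
T6: 43→61, due 21, lateness 40
T3: 61→81, due 79, lateness 2
Maximum = 40.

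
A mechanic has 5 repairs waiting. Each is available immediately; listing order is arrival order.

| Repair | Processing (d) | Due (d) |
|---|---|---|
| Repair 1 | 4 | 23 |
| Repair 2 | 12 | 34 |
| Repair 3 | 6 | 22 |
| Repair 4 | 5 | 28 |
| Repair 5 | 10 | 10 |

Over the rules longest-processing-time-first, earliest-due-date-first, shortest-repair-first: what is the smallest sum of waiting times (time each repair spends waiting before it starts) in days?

53

LPT (decreasing processing time): Repair 2 Repair 5 Repair 3 Repair 4 Repair 1.
Repair 2: waits 0, runs 0→12
Repair 5: waits 12, runs 12→22
Repair 3: waits 22, runs 22→28
Repair 4: waits 28, runs 28→33
Repair 1: waits 33, runs 33→37
Sum = 0+12+22+28+33 = 95.
EDD (increasing due date): Repair 5 Repair 3 Repair 1 Repair 4 Repair 2.
Repair 5: waits 0, runs 0→10
Repair 3: waits 10, runs 10→16
Repair 1: waits 16, runs 16→20
Repair 4: waits 20, runs 20→25
Repair 2: waits 25, runs 25→37
Sum = 0+10+16+20+25 = 71.
SPT (increasing processing time): Repair 1 Repair 4 Repair 3 Repair 5 Repair 2.
Repair 1: waits 0, runs 0→4
Repair 4: waits 4, runs 4→9
Repair 3: waits 9, runs 9→15
Repair 5: waits 15, runs 15→25
Repair 2: waits 25, runs 25→37
Sum = 0+4+9+15+25 = 53.
LPT 95, EDD 71, SPT 53 → minimum 53.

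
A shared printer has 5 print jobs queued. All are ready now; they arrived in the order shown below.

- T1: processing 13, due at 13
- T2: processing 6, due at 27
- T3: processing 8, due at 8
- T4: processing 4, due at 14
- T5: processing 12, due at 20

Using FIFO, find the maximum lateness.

FIFO (arrival order): T1 T2 T3 T4 T5.
T1: 0→13, due 13, lateness 0
T2: 13→19, due 27, lateness -8
T3: 19→27, due 8, lateness 19
T4: 27→31, due 14, lateness 17
T5: 31→43, due 20, lateness 23
Maximum = 23.

23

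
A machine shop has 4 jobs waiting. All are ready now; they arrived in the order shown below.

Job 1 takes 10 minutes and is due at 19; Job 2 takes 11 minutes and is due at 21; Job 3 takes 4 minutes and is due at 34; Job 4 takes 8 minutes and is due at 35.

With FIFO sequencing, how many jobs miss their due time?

0

FIFO (arrival order): Job 1 Job 2 Job 3 Job 4.
Job 1: 0→10, due 19, tardiness 0
Job 2: 10→21, due 21, tardiness 0
Job 3: 21→25, due 34, tardiness 0
Job 4: 25→33, due 35, tardiness 0
Late jobs: 0.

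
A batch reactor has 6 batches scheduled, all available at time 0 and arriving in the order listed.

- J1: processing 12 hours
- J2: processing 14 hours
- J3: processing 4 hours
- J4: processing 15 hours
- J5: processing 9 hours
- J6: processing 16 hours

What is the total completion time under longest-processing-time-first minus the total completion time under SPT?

LPT (decreasing processing time): J6 J4 J2 J1 J5 J3.
J6: 0→16
J4: 16→31
J2: 31→45
J1: 45→57
J5: 57→66
J3: 66→70
Sum = 16+31+45+57+66+70 = 285.
SPT (increasing processing time): J3 J5 J1 J2 J4 J6.
J3: 0→4
J5: 4→13
J1: 13→25
J2: 25→39
J4: 39→54
J6: 54→70
Sum = 4+13+25+39+54+70 = 205.
Difference = 285 − 205 = 80.

80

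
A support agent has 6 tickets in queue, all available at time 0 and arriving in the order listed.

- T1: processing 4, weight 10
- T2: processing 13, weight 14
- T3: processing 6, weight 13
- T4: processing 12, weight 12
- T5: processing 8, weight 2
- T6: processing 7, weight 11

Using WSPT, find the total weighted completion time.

1381

WSPT (decreasing weight/processing-time ratio): T1 T3 T6 T2 T4 T5.
T1: finishes 4, weight 10, w·C = 40
T3: finishes 10, weight 13, w·C = 130
T6: finishes 17, weight 11, w·C = 187
T2: finishes 30, weight 14, w·C = 420
T4: finishes 42, weight 12, w·C = 504
T5: finishes 50, weight 2, w·C = 100
Sum = 40+130+187+420+504+100 = 1381.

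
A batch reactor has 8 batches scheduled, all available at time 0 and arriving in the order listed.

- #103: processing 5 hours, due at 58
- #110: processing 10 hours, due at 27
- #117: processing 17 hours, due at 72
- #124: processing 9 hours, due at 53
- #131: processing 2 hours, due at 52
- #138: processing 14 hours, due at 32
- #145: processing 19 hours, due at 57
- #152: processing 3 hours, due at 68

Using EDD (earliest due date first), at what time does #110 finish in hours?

10

EDD (increasing due date): #110 #138 #131 #124 #145 #103 #152 #117.
#110: 0→10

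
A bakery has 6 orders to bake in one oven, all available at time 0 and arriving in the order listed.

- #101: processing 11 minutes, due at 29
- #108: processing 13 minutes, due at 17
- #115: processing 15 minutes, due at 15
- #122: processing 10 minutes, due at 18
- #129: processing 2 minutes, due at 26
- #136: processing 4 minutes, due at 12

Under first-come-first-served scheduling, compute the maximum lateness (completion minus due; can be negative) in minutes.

FIFO (arrival order): #101 #108 #115 #122 #129 #136.
#101: 0→11, due 29, lateness -18
#108: 11→24, due 17, lateness 7
#115: 24→39, due 15, lateness 24
#122: 39→49, due 18, lateness 31
#129: 49→51, due 26, lateness 25
#136: 51→55, due 12, lateness 43
Maximum = 43.

43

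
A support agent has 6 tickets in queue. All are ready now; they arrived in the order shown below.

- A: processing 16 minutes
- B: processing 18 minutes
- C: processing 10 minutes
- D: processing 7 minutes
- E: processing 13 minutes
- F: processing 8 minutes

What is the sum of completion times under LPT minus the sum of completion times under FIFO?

LPT (decreasing processing time): B A E C F D.
B: 0→18
A: 18→34
E: 34→47
C: 47→57
F: 57→65
D: 65→72
Sum = 18+34+47+57+65+72 = 293.
FIFO (arrival order): A B C D E F.
A: 0→16
B: 16→34
C: 34→44
D: 44→51
E: 51→64
F: 64→72
Sum = 16+34+44+51+64+72 = 281.
Difference = 293 − 281 = 12.

12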